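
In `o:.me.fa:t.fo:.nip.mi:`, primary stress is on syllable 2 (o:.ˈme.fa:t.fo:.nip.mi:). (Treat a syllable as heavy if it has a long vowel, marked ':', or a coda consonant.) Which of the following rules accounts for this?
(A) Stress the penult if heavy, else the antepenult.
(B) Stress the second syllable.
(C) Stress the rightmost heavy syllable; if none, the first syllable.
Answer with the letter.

Rule A → syllable 5 (observed: 2).
Rule B → syllable 2 ✓.
Rule C → syllable 6 (observed: 2).

B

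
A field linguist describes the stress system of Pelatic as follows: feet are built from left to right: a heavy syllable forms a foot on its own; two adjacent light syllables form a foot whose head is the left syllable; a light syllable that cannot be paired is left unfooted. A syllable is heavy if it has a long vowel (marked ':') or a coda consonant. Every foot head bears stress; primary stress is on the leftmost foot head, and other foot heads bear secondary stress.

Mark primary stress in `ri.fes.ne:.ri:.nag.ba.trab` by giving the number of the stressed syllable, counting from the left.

2

Weights: 1 ri L, 2 fes H, 3 ne: H, 4 ri: H, 5 nag H, 6 ba L, 7 trab H.
Parse left to right (heavy = foot alone; LL = one foot; stranded L unfooted): ri (ˈfes) (ˈne:) (ˈri:) (ˈnag) ba (ˈtrab).
Foot heads: 2, 3, 4, 5, 7.
Primary stress on the leftmost head = syllable 2.
Primary stress: syllable 2 → ri.ˈfes.ne:.ri:.nag.ba.trab.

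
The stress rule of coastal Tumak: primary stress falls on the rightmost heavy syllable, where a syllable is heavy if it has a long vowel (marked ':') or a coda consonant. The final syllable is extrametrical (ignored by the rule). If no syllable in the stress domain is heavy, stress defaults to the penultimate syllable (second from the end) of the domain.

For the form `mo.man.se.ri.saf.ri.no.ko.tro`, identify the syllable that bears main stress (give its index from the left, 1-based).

5

The final syllable (9, tro) is extrametrical; the stress domain is syllables 1–8.
Weights: 1 mo L, 2 man H, 3 se L, 4 ri L, 5 saf H, 6 ri L, 7 no L, 8 ko L.
Heavy syllables in the domain: 2, 5. The rightmost is syllable 5 (saf).
Primary stress: syllable 5 → mo.man.se.ri.ˈsaf.ri.no.ko.tro.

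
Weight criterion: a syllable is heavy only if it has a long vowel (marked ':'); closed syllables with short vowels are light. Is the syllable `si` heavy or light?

light

`si`: short vowel, open (no coda). Short vowel → light.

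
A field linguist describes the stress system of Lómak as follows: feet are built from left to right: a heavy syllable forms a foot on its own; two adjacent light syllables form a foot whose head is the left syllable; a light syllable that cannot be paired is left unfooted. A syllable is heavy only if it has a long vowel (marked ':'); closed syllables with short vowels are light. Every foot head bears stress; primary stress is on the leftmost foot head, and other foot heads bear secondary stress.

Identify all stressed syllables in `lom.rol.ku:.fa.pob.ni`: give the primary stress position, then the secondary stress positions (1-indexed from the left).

primary 1, secondary 3, 4

Weights: 1 lom L, 2 rol L, 3 ku: H, 4 fa L, 5 pob L, 6 ni L.
Parse left to right (heavy = foot alone; LL = one foot; stranded L unfooted): (ˈlom.rol) (ˈku:) (ˈfa.pob) ni.
Foot heads: 1, 3, 4.
Primary stress on the leftmost head = syllable 1.
Secondary stress on 3, 4: ˈlom.rol.ˌku:.ˌfa.pob.ni.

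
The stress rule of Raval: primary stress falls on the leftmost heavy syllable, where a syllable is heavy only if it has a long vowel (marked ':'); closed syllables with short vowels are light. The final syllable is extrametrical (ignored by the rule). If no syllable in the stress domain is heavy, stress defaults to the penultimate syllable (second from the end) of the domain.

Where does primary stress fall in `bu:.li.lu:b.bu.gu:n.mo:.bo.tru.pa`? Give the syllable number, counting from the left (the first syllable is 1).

1

The final syllable (9, pa) is extrametrical; the stress domain is syllables 1–8.
Weights: 1 bu: H, 2 li L, 3 lu:b H, 4 bu L, 5 gu:n H, 6 mo: H, 7 bo L, 8 tru L.
Heavy syllables in the domain: 1, 3, 5, 6. The leftmost is syllable 1 (bu:).
Primary stress: syllable 1 → ˈbu:.li.lu:b.bu.gu:n.mo:.bo.tru.pa.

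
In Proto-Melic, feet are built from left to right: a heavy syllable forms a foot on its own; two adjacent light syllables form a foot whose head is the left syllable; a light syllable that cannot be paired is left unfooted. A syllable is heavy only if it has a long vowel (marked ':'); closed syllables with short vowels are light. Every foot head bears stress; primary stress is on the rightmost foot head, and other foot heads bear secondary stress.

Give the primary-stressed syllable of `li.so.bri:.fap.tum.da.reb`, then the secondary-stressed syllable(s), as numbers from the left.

Weights: 1 li L, 2 so L, 3 bri: H, 4 fap L, 5 tum L, 6 da L, 7 reb L.
Parse left to right (heavy = foot alone; LL = one foot; stranded L unfooted): (ˈli.so) (ˈbri:) (ˈfap.tum) (ˈda.reb).
Foot heads: 1, 3, 4, 6.
Primary stress on the rightmost head = syllable 6.
Secondary stress on 1, 3, 4: ˌli.so.ˌbri:.ˌfap.tum.ˈda.reb.

primary 6, secondary 1, 3, 4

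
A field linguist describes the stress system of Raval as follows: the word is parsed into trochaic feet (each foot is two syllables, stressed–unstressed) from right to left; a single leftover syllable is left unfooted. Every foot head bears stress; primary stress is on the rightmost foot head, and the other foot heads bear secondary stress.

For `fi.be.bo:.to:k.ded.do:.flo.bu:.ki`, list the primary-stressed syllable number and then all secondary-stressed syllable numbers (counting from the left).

primary 8, secondary 2, 4, 6

Parse right to left into trochaic (ˈσσ) feet: fi (ˈbe.bo:) (ˈto:k.ded) (ˈdo:.flo) (ˈbu:.ki). Syllable 1 is left unfooted.
Foot heads (stressed positions): 2, 4, 6, 8.
End Rule Rightmost: primary stress on the rightmost head = syllable 8.
Secondary stress on 2, 4, 6: fi.ˌbe.bo:.ˌto:k.ded.ˌdo:.flo.ˈbu:.ki.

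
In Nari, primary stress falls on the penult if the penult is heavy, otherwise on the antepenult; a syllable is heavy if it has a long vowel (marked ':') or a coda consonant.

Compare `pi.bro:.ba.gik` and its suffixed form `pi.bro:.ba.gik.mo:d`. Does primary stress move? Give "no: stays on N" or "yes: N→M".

yes: 2→4

Base `pi.bro:.ba.gik` (4 syllables):
  Weights: 2 bro: H, 3 ba L, 4 gik H.
  The penult (syllable 3, ba) is light, so stress falls on the antepenult (syllable 2, bro:).
  → primary stress on syllable 2.
Suffixed `pi.bro:.ba.gik.mo:d` (5 syllables):
  Weights: 3 ba L, 4 gik H, 5 mo:d H.
  The penult (syllable 4, gik) is heavy, so it takes stress.
  → primary stress on syllable 4.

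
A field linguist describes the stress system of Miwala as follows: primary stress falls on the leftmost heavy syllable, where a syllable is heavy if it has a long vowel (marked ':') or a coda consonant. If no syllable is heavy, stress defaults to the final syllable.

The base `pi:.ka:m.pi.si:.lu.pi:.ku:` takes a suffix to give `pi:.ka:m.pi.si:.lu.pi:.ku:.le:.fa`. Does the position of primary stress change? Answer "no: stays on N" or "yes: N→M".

no: stays on 1

Base `pi:.ka:m.pi.si:.lu.pi:.ku:` (7 syllables):
  Weights: 1 pi: H, 2 ka:m H, 3 pi L, 4 si: H, 5 lu L, 6 pi: H, 7 ku: H.
  Heavy syllables in the domain: 1, 2, 4, 6, 7. The leftmost is syllable 1 (pi:).
  → primary stress on syllable 1.
Suffixed `pi:.ka:m.pi.si:.lu.pi:.ku:.le:.fa` (9 syllables):
  Weights: 1 pi: H, 2 ka:m H, 3 pi L, 4 si: H, 5 lu L, 6 pi: H, 7 ku: H, 8 le: H, 9 fa L.
  Heavy syllables in the domain: 1, 2, 4, 6, 7, 8. The leftmost is syllable 1 (pi:).
  → primary stress on syllable 1.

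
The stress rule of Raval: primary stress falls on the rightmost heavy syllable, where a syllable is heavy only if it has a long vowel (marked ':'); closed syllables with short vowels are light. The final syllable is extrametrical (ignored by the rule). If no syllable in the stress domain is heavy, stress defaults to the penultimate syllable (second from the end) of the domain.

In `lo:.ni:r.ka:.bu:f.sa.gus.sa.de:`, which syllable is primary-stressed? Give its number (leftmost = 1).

4

The final syllable (8, de:) is extrametrical; the stress domain is syllables 1–7.
Weights: 1 lo: H, 2 ni:r H, 3 ka: H, 4 bu:f H, 5 sa L, 6 gus L, 7 sa L.
Heavy syllables in the domain: 1, 2, 3, 4. The rightmost is syllable 4 (bu:f).
Primary stress: syllable 4 → lo:.ni:r.ka:.ˈbu:f.sa.gus.sa.de:.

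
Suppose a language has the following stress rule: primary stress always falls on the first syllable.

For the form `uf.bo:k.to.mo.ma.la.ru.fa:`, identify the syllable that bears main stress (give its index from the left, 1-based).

1

The word has 8 syllables; the first syllable is syllable 1 (uf).
Primary stress: syllable 1 → ˈuf.bo:k.to.mo.ma.la.ru.fa:.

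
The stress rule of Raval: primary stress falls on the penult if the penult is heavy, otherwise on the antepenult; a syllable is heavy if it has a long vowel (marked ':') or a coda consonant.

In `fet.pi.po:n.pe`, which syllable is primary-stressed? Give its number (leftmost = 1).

Weights: 2 pi L, 3 po:n H, 4 pe L.
The penult (syllable 3, po:n) is heavy, so it takes stress.
Primary stress: syllable 3 → fet.pi.ˈpo:n.pe.

3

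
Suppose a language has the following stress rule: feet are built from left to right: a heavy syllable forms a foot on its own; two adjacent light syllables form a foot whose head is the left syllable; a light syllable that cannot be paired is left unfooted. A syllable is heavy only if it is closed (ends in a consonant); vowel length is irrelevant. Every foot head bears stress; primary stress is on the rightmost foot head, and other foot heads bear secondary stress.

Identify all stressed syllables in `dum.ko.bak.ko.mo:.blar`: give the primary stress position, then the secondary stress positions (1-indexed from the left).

Weights: 1 dum H, 2 ko L, 3 bak H, 4 ko L, 5 mo: L, 6 blar H.
Parse left to right (heavy = foot alone; LL = one foot; stranded L unfooted): (ˈdum) ko (ˈbak) (ˈko.mo:) (ˈblar).
Foot heads: 1, 3, 4, 6.
Primary stress on the rightmost head = syllable 6.
Secondary stress on 1, 3, 4: ˌdum.ko.ˌbak.ˌko.mo:.ˈblar.

primary 6, secondary 1, 3, 4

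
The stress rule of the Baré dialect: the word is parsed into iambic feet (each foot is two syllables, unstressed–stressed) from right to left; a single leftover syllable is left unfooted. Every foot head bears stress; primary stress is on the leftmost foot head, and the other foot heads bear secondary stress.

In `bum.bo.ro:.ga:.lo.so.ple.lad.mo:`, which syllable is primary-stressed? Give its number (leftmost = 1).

3

Parse right to left into iambic (σˈσ) feet: bum (bo.ˈro:) (ga:.ˈlo) (so.ˈple) (lad.ˈmo:). Syllable 1 is left unfooted.
Foot heads (stressed positions): 3, 5, 7, 9.
End Rule Leftmost: primary stress on the leftmost head = syllable 3.
Primary stress: syllable 3 → bum.bo.ˈro:.ga:.lo.so.ple.lad.mo:.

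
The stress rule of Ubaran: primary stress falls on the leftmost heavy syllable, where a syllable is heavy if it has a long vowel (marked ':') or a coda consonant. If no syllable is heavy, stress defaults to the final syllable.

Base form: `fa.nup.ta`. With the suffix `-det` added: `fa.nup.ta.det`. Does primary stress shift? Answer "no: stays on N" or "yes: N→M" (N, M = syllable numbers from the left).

Base `fa.nup.ta` (3 syllables):
  Weights: 1 fa L, 2 nup H, 3 ta L.
  Heavy syllables in the domain: 2. The leftmost is syllable 2 (nup).
  → primary stress on syllable 2.
Suffixed `fa.nup.ta.det` (4 syllables):
  Weights: 1 fa L, 2 nup H, 3 ta L, 4 det H.
  Heavy syllables in the domain: 2, 4. The leftmost is syllable 2 (nup).
  → primary stress on syllable 2.

no: stays on 2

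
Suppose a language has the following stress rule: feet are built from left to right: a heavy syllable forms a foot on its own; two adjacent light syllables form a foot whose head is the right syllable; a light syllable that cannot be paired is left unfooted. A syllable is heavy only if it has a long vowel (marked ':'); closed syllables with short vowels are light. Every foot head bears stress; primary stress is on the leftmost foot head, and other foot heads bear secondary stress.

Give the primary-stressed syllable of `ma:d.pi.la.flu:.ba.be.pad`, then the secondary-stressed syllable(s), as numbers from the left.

Weights: 1 ma:d H, 2 pi L, 3 la L, 4 flu: H, 5 ba L, 6 be L, 7 pad L.
Parse left to right (heavy = foot alone; LL = one foot; stranded L unfooted): (ˈma:d) (pi.ˈla) (ˈflu:) (ba.ˈbe) pad.
Foot heads: 1, 3, 4, 6.
Primary stress on the leftmost head = syllable 1.
Secondary stress on 3, 4, 6: ˈma:d.pi.ˌla.ˌflu:.ba.ˌbe.pad.

primary 1, secondary 3, 4, 6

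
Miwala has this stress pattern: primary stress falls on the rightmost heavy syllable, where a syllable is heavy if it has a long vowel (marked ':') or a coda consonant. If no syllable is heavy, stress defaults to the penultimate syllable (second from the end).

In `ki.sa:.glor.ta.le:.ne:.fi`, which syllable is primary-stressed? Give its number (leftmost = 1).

Weights: 1 ki L, 2 sa: H, 3 glor H, 4 ta L, 5 le: H, 6 ne: H, 7 fi L.
Heavy syllables in the domain: 2, 3, 5, 6. The rightmost is syllable 6 (ne:).
Primary stress: syllable 6 → ki.sa:.glor.ta.le:.ˈne:.fi.

6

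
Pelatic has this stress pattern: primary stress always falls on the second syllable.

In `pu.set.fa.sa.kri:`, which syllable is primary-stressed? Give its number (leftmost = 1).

2

The word has 5 syllables; the second syllable is syllable 2 (set).
Primary stress: syllable 2 → pu.ˈset.fa.sa.kri:.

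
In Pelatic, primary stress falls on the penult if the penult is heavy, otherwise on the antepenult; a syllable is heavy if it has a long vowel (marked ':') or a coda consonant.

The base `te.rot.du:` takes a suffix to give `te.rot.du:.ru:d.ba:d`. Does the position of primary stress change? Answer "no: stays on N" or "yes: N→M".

Base `te.rot.du:` (3 syllables):
  Weights: 1 te L, 2 rot H, 3 du: H.
  The penult (syllable 2, rot) is heavy, so it takes stress.
  → primary stress on syllable 2.
Suffixed `te.rot.du:.ru:d.ba:d` (5 syllables):
  Weights: 3 du: H, 4 ru:d H, 5 ba:d H.
  The penult (syllable 4, ru:d) is heavy, so it takes stress.
  → primary stress on syllable 4.

yes: 2→4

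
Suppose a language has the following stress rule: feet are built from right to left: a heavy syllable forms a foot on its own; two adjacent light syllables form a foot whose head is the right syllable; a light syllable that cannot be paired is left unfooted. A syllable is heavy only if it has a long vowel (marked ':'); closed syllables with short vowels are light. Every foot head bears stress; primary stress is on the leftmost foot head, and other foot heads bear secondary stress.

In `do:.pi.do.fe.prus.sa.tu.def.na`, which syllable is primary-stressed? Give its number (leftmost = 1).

Weights: 1 do: H, 2 pi L, 3 do L, 4 fe L, 5 prus L, 6 sa L, 7 tu L, 8 def L, 9 na L.
Parse right to left (heavy = foot alone; LL = one foot; stranded L unfooted): (ˈdo:) (pi.ˈdo) (fe.ˈprus) (sa.ˈtu) (def.ˈna).
Foot heads: 1, 3, 5, 7, 9.
Primary stress on the leftmost head = syllable 1.
Primary stress: syllable 1 → ˈdo:.pi.do.fe.prus.sa.tu.def.na.

1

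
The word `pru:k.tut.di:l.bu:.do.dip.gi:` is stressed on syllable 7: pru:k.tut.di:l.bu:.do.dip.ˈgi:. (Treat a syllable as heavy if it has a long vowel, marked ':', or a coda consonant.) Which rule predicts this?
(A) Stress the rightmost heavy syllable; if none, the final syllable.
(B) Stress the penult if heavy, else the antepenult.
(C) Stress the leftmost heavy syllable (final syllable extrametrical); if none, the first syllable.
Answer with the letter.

Rule A → syllable 7 ✓.
Rule B → syllable 6 (observed: 7).
Rule C → syllable 1 (observed: 7).

A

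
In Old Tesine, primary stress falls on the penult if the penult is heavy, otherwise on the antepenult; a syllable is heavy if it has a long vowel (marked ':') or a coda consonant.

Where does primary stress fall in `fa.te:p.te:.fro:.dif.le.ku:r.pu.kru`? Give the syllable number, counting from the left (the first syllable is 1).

Weights: 7 ku:r H, 8 pu L, 9 kru L.
The penult (syllable 8, pu) is light, so stress falls on the antepenult (syllable 7, ku:r).
Primary stress: syllable 7 → fa.te:p.te:.fro:.dif.le.ˈku:r.pu.kru.

7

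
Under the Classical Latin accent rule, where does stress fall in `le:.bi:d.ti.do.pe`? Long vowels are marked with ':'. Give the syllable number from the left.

3

Classical Latin: stress the penult if heavy (long vowel or closed), else the antepenult.
Weights: 3 ti L, 4 do L, 5 pe L.
The penult (syllable 4, do) is light, so stress falls on the antepenult (syllable 3, ti).
Stress on syllable 3: le:.bi:d.ˈti.do.pe.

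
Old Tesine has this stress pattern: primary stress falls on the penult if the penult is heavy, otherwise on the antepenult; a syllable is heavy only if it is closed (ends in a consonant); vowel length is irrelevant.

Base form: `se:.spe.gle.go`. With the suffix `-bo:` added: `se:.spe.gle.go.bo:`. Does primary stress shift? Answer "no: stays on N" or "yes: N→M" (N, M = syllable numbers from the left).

Base `se:.spe.gle.go` (4 syllables):
  Weights: 2 spe L, 3 gle L, 4 go L.
  The penult (syllable 3, gle) is light, so stress falls on the antepenult (syllable 2, spe).
  → primary stress on syllable 2.
Suffixed `se:.spe.gle.go.bo:` (5 syllables):
  Weights: 3 gle L, 4 go L, 5 bo: L.
  The penult (syllable 4, go) is light, so stress falls on the antepenult (syllable 3, gle).
  → primary stress on syllable 3.

yes: 2→3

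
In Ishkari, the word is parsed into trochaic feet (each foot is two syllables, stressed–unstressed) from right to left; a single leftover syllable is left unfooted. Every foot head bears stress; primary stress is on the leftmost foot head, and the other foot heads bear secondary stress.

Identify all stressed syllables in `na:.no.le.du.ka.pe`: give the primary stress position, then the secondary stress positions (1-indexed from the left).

primary 1, secondary 3, 5

Parse right to left into trochaic (ˈσσ) feet: (ˈna:.no) (ˈle.du) (ˈka.pe).
Foot heads (stressed positions): 1, 3, 5.
End Rule Leftmost: primary stress on the leftmost head = syllable 1.
Secondary stress on 3, 5: ˈna:.no.ˌle.du.ˌka.pe.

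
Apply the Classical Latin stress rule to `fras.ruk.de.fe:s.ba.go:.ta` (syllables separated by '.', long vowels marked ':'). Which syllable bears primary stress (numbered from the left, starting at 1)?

Classical Latin: stress the penult if heavy (long vowel or closed), else the antepenult.
Weights: 5 ba L, 6 go: H, 7 ta L.
The penult (syllable 6, go:) is heavy, so it takes stress.
Stress on syllable 6: fras.ruk.de.fe:s.ba.ˈgo:.ta.

6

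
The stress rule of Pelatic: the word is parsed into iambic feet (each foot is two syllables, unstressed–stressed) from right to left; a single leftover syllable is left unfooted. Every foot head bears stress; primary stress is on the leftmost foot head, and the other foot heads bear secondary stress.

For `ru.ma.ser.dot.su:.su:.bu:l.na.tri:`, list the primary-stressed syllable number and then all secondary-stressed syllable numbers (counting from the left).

primary 3, secondary 5, 7, 9

Parse right to left into iambic (σˈσ) feet: ru (ma.ˈser) (dot.ˈsu:) (su:.ˈbu:l) (na.ˈtri:). Syllable 1 is left unfooted.
Foot heads (stressed positions): 3, 5, 7, 9.
End Rule Leftmost: primary stress on the leftmost head = syllable 3.
Secondary stress on 5, 7, 9: ru.ma.ˈser.dot.ˌsu:.su:.ˌbu:l.na.ˌtri:.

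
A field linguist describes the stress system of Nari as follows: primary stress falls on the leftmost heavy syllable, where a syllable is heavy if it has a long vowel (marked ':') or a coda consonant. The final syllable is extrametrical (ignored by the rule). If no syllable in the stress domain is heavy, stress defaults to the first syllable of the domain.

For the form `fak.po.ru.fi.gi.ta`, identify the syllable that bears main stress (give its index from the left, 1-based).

1

The final syllable (6, ta) is extrametrical; the stress domain is syllables 1–5.
Weights: 1 fak H, 2 po L, 3 ru L, 4 fi L, 5 gi L.
Heavy syllables in the domain: 1. The leftmost is syllable 1 (fak).
Primary stress: syllable 1 → ˈfak.po.ru.fi.gi.ta.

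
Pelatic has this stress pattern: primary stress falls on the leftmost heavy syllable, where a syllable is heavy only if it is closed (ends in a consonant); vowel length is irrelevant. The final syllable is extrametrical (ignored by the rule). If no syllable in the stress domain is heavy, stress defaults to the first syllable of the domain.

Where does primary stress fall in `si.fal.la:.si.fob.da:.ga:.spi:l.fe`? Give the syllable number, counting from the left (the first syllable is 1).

The final syllable (9, fe) is extrametrical; the stress domain is syllables 1–8.
Weights: 1 si L, 2 fal H, 3 la: L, 4 si L, 5 fob H, 6 da: L, 7 ga: L, 8 spi:l H.
Heavy syllables in the domain: 2, 5, 8. The leftmost is syllable 2 (fal).
Primary stress: syllable 2 → si.ˈfal.la:.si.fob.da:.ga:.spi:l.fe.

2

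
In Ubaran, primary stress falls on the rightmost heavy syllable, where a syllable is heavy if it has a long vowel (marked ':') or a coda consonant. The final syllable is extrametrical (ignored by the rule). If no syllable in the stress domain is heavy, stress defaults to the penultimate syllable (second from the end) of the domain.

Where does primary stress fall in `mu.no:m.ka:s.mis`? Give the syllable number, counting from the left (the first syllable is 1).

The final syllable (4, mis) is extrametrical; the stress domain is syllables 1–3.
Weights: 1 mu L, 2 no:m H, 3 ka:s H.
Heavy syllables in the domain: 2, 3. The rightmost is syllable 3 (ka:s).
Primary stress: syllable 3 → mu.no:m.ˈka:s.mis.

3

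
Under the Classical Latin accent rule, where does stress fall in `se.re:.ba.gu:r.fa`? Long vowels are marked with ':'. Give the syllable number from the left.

4

Classical Latin: stress the penult if heavy (long vowel or closed), else the antepenult.
Weights: 3 ba L, 4 gu:r H, 5 fa L.
The penult (syllable 4, gu:r) is heavy, so it takes stress.
Stress on syllable 4: se.re:.ba.ˈgu:r.fa.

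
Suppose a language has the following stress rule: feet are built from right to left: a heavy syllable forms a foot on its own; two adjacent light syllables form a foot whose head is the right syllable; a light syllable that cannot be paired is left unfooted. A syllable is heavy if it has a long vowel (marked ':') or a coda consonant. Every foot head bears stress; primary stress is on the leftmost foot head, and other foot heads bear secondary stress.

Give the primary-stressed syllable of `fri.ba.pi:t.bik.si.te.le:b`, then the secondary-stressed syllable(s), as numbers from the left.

Weights: 1 fri L, 2 ba L, 3 pi:t H, 4 bik H, 5 si L, 6 te L, 7 le:b H.
Parse right to left (heavy = foot alone; LL = one foot; stranded L unfooted): (fri.ˈba) (ˈpi:t) (ˈbik) (si.ˈte) (ˈle:b).
Foot heads: 2, 3, 4, 6, 7.
Primary stress on the leftmost head = syllable 2.
Secondary stress on 3, 4, 6, 7: fri.ˈba.ˌpi:t.ˌbik.si.ˌte.ˌle:b.

primary 2, secondary 3, 4, 6, 7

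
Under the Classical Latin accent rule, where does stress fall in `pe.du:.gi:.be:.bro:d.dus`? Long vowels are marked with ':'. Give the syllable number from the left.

Classical Latin: stress the penult if heavy (long vowel or closed), else the antepenult.
Weights: 4 be: H, 5 bro:d H, 6 dus H.
The penult (syllable 5, bro:d) is heavy, so it takes stress.
Stress on syllable 5: pe.du:.gi:.be:.ˈbro:d.dus.

5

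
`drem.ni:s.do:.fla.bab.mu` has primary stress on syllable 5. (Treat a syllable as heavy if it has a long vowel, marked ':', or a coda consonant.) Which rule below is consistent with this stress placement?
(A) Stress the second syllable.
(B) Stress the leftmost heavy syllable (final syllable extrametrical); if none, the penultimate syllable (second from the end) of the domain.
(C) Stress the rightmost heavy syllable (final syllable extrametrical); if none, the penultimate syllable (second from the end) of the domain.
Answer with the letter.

C

Rule A → syllable 2 (observed: 5).
Rule B → syllable 1 (observed: 5).
Rule C → syllable 5 ✓.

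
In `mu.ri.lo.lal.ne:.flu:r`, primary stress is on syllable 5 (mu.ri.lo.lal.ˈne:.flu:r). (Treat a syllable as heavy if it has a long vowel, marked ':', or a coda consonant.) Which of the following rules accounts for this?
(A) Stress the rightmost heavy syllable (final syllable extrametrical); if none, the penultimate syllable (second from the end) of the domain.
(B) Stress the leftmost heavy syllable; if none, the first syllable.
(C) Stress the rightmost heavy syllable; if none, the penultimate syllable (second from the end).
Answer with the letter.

Rule A → syllable 5 ✓.
Rule B → syllable 4 (observed: 5).
Rule C → syllable 6 (observed: 5).

A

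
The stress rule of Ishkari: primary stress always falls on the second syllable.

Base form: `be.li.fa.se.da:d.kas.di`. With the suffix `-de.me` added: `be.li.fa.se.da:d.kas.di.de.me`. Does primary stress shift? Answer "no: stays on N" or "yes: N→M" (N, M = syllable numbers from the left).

no: stays on 2

Base `be.li.fa.se.da:d.kas.di` (7 syllables):
  The word has 7 syllables; the second syllable is syllable 2 (li).
  → primary stress on syllable 2.
Suffixed `be.li.fa.se.da:d.kas.di.de.me` (9 syllables):
  The word has 9 syllables; the second syllable is syllable 2 (li).
  → primary stress on syllable 2.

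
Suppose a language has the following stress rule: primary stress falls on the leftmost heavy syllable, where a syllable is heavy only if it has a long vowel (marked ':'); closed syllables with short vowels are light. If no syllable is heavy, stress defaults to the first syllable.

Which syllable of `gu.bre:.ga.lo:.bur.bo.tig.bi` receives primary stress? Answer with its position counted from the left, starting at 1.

2

Weights: 1 gu L, 2 bre: H, 3 ga L, 4 lo: H, 5 bur L, 6 bo L, 7 tig L, 8 bi L.
Heavy syllables in the domain: 2, 4. The leftmost is syllable 2 (bre:).
Primary stress: syllable 2 → gu.ˈbre:.ga.lo:.bur.bo.tig.bi.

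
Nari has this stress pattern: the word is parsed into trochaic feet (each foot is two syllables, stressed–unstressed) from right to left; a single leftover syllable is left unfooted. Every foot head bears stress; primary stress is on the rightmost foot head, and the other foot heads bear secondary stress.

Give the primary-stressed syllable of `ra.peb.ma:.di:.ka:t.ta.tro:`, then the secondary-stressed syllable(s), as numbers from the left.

primary 6, secondary 2, 4

Parse right to left into trochaic (ˈσσ) feet: ra (ˈpeb.ma:) (ˈdi:.ka:t) (ˈta.tro:). Syllable 1 is left unfooted.
Foot heads (stressed positions): 2, 4, 6.
End Rule Rightmost: primary stress on the rightmost head = syllable 6.
Secondary stress on 2, 4: ra.ˌpeb.ma:.ˌdi:.ka:t.ˈta.tro:.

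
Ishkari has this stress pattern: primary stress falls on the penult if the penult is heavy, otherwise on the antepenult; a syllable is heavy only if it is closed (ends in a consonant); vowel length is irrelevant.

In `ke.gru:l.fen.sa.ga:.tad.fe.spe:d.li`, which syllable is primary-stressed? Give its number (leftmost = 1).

Weights: 7 fe L, 8 spe:d H, 9 li L.
The penult (syllable 8, spe:d) is heavy, so it takes stress.
Primary stress: syllable 8 → ke.gru:l.fen.sa.ga:.tad.fe.ˈspe:d.li.

8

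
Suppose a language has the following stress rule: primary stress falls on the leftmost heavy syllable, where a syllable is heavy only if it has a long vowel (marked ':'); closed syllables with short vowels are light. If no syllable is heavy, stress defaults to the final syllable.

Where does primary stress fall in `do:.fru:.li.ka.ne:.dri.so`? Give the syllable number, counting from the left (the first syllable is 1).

1

Weights: 1 do: H, 2 fru: H, 3 li L, 4 ka L, 5 ne: H, 6 dri L, 7 so L.
Heavy syllables in the domain: 1, 2, 5. The leftmost is syllable 1 (do:).
Primary stress: syllable 1 → ˈdo:.fru:.li.ka.ne:.dri.so.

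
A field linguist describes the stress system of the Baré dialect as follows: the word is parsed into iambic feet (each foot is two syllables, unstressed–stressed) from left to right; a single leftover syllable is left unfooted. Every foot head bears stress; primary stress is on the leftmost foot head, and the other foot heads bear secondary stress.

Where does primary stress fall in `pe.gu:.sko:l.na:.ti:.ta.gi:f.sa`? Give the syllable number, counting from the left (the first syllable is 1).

Parse left to right into iambic (σˈσ) feet: (pe.ˈgu:) (sko:l.ˈna:) (ti:.ˈta) (gi:f.ˈsa).
Foot heads (stressed positions): 2, 4, 6, 8.
End Rule Leftmost: primary stress on the leftmost head = syllable 2.
Primary stress: syllable 2 → pe.ˈgu:.sko:l.na:.ti:.ta.gi:f.sa.

2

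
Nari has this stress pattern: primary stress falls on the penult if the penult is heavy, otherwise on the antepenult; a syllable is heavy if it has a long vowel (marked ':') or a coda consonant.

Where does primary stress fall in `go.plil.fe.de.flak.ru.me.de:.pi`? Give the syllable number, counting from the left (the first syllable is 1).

Weights: 7 me L, 8 de: H, 9 pi L.
The penult (syllable 8, de:) is heavy, so it takes stress.
Primary stress: syllable 8 → go.plil.fe.de.flak.ru.me.ˈde:.pi.

8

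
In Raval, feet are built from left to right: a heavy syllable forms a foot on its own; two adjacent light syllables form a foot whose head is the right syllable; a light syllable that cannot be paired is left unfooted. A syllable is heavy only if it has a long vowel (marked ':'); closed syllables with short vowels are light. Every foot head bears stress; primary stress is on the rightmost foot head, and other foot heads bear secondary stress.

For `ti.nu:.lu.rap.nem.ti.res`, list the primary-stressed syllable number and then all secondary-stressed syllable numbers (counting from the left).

primary 6, secondary 2, 4

Weights: 1 ti L, 2 nu: H, 3 lu L, 4 rap L, 5 nem L, 6 ti L, 7 res L.
Parse left to right (heavy = foot alone; LL = one foot; stranded L unfooted): ti (ˈnu:) (lu.ˈrap) (nem.ˈti) res.
Foot heads: 2, 4, 6.
Primary stress on the rightmost head = syllable 6.
Secondary stress on 2, 4: ti.ˌnu:.lu.ˌrap.nem.ˈti.res.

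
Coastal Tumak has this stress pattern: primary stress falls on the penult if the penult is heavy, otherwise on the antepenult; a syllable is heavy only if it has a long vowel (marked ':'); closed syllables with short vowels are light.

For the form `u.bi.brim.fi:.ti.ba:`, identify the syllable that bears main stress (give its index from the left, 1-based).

Weights: 4 fi: H, 5 ti L, 6 ba: H.
The penult (syllable 5, ti) is light, so stress falls on the antepenult (syllable 4, fi:).
Primary stress: syllable 4 → u.bi.brim.ˈfi:.ti.ba:.

4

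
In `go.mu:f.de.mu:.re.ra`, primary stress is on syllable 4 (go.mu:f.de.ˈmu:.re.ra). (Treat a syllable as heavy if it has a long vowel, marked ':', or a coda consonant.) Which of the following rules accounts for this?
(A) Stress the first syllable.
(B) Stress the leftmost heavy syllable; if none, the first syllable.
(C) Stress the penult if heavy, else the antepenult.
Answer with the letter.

C

Rule A → syllable 1 (observed: 4).
Rule B → syllable 2 (observed: 4).
Rule C → syllable 4 ✓.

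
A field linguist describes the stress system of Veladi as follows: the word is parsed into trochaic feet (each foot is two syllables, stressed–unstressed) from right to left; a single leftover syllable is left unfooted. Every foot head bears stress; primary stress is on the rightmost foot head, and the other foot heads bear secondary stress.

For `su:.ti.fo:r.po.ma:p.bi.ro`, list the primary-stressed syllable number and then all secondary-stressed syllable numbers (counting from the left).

primary 6, secondary 2, 4

Parse right to left into trochaic (ˈσσ) feet: su: (ˈti.fo:r) (ˈpo.ma:p) (ˈbi.ro). Syllable 1 is left unfooted.
Foot heads (stressed positions): 2, 4, 6.
End Rule Rightmost: primary stress on the rightmost head = syllable 6.
Secondary stress on 2, 4: su:.ˌti.fo:r.ˌpo.ma:p.ˈbi.ro.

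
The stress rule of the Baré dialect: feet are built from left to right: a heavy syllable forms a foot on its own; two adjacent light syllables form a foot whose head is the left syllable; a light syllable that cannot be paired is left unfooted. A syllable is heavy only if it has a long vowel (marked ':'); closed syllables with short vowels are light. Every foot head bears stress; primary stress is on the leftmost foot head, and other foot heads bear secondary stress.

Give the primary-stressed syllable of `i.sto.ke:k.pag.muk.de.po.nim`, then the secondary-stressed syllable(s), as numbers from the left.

primary 1, secondary 3, 4, 6

Weights: 1 i L, 2 sto L, 3 ke:k H, 4 pag L, 5 muk L, 6 de L, 7 po L, 8 nim L.
Parse left to right (heavy = foot alone; LL = one foot; stranded L unfooted): (ˈi.sto) (ˈke:k) (ˈpag.muk) (ˈde.po) nim.
Foot heads: 1, 3, 4, 6.
Primary stress on the leftmost head = syllable 1.
Secondary stress on 3, 4, 6: ˈi.sto.ˌke:k.ˌpag.muk.ˌde.po.nim.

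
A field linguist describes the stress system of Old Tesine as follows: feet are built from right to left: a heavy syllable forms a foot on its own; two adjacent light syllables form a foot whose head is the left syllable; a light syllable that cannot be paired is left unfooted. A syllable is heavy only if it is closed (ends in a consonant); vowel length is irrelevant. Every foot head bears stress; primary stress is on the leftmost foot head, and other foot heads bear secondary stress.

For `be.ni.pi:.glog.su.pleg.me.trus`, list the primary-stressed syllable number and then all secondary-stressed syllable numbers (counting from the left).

primary 2, secondary 4, 6, 8

Weights: 1 be L, 2 ni L, 3 pi: L, 4 glog H, 5 su L, 6 pleg H, 7 me L, 8 trus H.
Parse right to left (heavy = foot alone; LL = one foot; stranded L unfooted): be (ˈni.pi:) (ˈglog) su (ˈpleg) me (ˈtrus).
Foot heads: 2, 4, 6, 8.
Primary stress on the leftmost head = syllable 2.
Secondary stress on 4, 6, 8: be.ˈni.pi:.ˌglog.su.ˌpleg.me.ˌtrus.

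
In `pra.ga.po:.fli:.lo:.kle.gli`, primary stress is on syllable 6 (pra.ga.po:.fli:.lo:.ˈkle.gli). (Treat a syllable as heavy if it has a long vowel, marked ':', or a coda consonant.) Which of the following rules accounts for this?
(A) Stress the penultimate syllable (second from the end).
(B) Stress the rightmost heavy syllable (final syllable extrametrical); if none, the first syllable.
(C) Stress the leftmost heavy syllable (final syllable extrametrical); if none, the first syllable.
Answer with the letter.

Rule A → syllable 6 ✓.
Rule B → syllable 5 (observed: 6).
Rule C → syllable 3 (observed: 6).

A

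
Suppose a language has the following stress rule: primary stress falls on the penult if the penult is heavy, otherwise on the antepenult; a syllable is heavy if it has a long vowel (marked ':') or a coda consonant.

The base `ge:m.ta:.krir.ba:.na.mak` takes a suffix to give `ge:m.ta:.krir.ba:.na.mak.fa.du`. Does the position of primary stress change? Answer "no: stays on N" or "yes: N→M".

Base `ge:m.ta:.krir.ba:.na.mak` (6 syllables):
  Weights: 4 ba: H, 5 na L, 6 mak H.
  The penult (syllable 5, na) is light, so stress falls on the antepenult (syllable 4, ba:).
  → primary stress on syllable 4.
Suffixed `ge:m.ta:.krir.ba:.na.mak.fa.du` (8 syllables):
  Weights: 6 mak H, 7 fa L, 8 du L.
  The penult (syllable 7, fa) is light, so stress falls on the antepenult (syllable 6, mak).
  → primary stress on syllable 6.

yes: 4→6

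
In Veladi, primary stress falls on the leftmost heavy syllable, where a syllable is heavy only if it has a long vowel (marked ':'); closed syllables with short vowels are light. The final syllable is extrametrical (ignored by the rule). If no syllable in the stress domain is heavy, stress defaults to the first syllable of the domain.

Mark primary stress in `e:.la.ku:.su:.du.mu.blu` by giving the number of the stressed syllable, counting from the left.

1

The final syllable (7, blu) is extrametrical; the stress domain is syllables 1–6.
Weights: 1 e: H, 2 la L, 3 ku: H, 4 su: H, 5 du L, 6 mu L.
Heavy syllables in the domain: 1, 3, 4. The leftmost is syllable 1 (e:).
Primary stress: syllable 1 → ˈe:.la.ku:.su:.du.mu.blu.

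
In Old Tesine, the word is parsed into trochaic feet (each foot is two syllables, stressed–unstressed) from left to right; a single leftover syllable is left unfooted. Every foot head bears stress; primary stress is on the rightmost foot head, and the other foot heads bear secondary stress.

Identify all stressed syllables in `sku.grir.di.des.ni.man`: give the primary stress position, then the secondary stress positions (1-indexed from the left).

Parse left to right into trochaic (ˈσσ) feet: (ˈsku.grir) (ˈdi.des) (ˈni.man).
Foot heads (stressed positions): 1, 3, 5.
End Rule Rightmost: primary stress on the rightmost head = syllable 5.
Secondary stress on 1, 3: ˌsku.grir.ˌdi.des.ˈni.man.

primary 5, secondary 1, 3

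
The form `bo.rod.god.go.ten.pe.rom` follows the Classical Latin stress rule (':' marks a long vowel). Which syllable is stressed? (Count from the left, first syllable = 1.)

Classical Latin: stress the penult if heavy (long vowel or closed), else the antepenult.
Weights: 5 ten H, 6 pe L, 7 rom H.
The penult (syllable 6, pe) is light, so stress falls on the antepenult (syllable 5, ten).
Stress on syllable 5: bo.rod.god.go.ˈten.pe.rom.

5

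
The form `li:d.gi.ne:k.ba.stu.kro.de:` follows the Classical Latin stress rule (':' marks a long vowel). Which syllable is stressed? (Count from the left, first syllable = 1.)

Classical Latin: stress the penult if heavy (long vowel or closed), else the antepenult.
Weights: 5 stu L, 6 kro L, 7 de: H.
The penult (syllable 6, kro) is light, so stress falls on the antepenult (syllable 5, stu).
Stress on syllable 5: li:d.gi.ne:k.ba.ˈstu.kro.de:.

5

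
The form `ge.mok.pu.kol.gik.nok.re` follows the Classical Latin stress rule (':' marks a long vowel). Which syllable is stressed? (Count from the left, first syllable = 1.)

Classical Latin: stress the penult if heavy (long vowel or closed), else the antepenult.
Weights: 5 gik H, 6 nok H, 7 re L.
The penult (syllable 6, nok) is heavy, so it takes stress.
Stress on syllable 6: ge.mok.pu.kol.gik.ˈnok.re.

6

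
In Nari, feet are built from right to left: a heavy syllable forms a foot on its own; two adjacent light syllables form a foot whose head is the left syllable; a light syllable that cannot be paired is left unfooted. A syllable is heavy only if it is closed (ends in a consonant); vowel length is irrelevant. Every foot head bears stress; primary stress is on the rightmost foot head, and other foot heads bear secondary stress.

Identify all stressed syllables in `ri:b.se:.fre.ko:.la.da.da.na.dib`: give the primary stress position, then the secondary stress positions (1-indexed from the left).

primary 9, secondary 1, 3, 5, 7

Weights: 1 ri:b H, 2 se: L, 3 fre L, 4 ko: L, 5 la L, 6 da L, 7 da L, 8 na L, 9 dib H.
Parse right to left (heavy = foot alone; LL = one foot; stranded L unfooted): (ˈri:b) se: (ˈfre.ko:) (ˈla.da) (ˈda.na) (ˈdib).
Foot heads: 1, 3, 5, 7, 9.
Primary stress on the rightmost head = syllable 9.
Secondary stress on 1, 3, 5, 7: ˌri:b.se:.ˌfre.ko:.ˌla.da.ˌda.na.ˈdib.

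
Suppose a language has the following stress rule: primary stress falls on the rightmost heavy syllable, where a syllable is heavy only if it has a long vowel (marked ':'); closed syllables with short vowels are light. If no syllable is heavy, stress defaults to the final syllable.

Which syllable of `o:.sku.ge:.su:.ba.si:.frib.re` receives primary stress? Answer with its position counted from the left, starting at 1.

Weights: 1 o: H, 2 sku L, 3 ge: H, 4 su: H, 5 ba L, 6 si: H, 7 frib L, 8 re L.
Heavy syllables in the domain: 1, 3, 4, 6. The rightmost is syllable 6 (si:).
Primary stress: syllable 6 → o:.sku.ge:.su:.ba.ˈsi:.frib.re.

6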